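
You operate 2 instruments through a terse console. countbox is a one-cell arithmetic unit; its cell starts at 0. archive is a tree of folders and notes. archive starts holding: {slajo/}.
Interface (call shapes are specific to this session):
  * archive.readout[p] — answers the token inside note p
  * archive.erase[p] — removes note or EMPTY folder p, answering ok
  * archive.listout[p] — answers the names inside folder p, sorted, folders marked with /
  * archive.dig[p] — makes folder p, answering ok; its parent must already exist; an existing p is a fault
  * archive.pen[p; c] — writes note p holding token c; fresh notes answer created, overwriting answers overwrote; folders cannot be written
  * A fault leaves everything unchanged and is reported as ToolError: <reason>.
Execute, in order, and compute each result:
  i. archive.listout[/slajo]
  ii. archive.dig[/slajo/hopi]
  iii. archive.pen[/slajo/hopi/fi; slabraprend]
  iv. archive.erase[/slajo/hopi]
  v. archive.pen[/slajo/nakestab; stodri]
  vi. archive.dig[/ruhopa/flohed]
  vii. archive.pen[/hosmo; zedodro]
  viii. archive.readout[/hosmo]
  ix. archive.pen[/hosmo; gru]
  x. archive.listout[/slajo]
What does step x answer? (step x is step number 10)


Answer: [hopi/, nakestab]

Derivation:
;; 1. listout(p: /slajo) -> []
;; 2. dig(p: /slajo/hopi) -> ok
;; 3. pen(p: /slajo/hopi/fi, c: slabraprend) -> created
;; 4. erase(p: /slajo/hopi) -> ToolError: not empty
;; 5. pen(p: /slajo/nakestab, c: stodri) -> created
;; 6. dig(p: /ruhopa/flohed) -> ToolError: no parent
;; 7. pen(p: /hosmo, c: zedodro) -> created
;; 8. readout(p: /hosmo) -> zedodro
;; 9. pen(p: /hosmo, c: gru) -> overwrote
;; 10. listout(p: /slajo) -> [hopi/, nakestab]


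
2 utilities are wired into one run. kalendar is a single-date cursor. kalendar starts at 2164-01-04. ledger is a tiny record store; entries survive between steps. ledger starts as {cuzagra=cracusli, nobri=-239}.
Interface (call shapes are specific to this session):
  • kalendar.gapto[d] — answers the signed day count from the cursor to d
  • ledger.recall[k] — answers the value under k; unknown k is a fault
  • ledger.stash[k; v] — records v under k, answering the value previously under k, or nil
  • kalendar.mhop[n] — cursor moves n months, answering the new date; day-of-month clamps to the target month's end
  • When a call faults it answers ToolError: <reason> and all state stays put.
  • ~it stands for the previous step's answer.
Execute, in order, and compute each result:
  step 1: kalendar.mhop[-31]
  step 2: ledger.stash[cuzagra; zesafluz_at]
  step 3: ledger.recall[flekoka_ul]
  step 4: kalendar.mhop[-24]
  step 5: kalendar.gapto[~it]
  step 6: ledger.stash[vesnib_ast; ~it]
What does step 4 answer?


Answer: 2159-06-04

Derivation:
> mhop n='-31'
= 2161-06-04
> stash k='cuzagra' v='zesafluz_at'
= cracusli
> recall k='flekoka_ul'
= ToolError: no such key flekoka_ul
> mhop n='-24'
= 2159-06-04
> gapto d='~it'
= 0
> stash k='vesnib_ast' v='~it'
= nil


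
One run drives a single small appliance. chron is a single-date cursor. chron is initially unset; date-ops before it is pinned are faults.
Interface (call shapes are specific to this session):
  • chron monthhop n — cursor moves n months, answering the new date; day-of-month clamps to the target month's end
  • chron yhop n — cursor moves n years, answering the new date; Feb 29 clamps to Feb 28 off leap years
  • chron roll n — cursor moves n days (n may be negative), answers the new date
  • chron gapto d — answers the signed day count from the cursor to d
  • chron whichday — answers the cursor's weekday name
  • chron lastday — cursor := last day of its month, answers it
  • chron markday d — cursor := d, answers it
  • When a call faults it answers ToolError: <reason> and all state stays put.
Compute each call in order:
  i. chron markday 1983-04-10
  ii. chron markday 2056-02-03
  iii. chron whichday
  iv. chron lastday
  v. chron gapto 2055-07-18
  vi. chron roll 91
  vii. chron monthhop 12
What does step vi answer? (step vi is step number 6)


~$ chron markday d→1983-04-10
  1983-04-10
~$ chron markday d→2056-02-03
  2056-02-03
~$ chron whichday
  Thursday
~$ chron lastday
  2056-02-29
~$ chron gapto d→2055-07-18
  -226
~$ chron roll n→91
  2056-05-30
~$ chron monthhop n→12
  2057-05-30

Answer: 2056-05-30


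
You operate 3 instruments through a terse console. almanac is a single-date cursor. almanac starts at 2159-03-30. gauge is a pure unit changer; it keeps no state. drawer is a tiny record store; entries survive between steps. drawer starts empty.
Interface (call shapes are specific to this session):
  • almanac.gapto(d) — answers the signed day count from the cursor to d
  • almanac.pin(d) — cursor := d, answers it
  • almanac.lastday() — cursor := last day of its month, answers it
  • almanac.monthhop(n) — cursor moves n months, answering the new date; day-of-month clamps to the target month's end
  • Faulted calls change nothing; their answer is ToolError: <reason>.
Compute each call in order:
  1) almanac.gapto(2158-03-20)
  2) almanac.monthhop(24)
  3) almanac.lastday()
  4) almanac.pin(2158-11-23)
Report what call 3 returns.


-> almanac.gapto(d='2158-03-20')
<- -375
-> almanac.monthhop(n='24')
<- 2161-03-30
-> almanac.lastday()
<- 2161-03-31
-> almanac.pin(d='2158-11-23')
<- 2158-11-23

Answer: 2161-03-31


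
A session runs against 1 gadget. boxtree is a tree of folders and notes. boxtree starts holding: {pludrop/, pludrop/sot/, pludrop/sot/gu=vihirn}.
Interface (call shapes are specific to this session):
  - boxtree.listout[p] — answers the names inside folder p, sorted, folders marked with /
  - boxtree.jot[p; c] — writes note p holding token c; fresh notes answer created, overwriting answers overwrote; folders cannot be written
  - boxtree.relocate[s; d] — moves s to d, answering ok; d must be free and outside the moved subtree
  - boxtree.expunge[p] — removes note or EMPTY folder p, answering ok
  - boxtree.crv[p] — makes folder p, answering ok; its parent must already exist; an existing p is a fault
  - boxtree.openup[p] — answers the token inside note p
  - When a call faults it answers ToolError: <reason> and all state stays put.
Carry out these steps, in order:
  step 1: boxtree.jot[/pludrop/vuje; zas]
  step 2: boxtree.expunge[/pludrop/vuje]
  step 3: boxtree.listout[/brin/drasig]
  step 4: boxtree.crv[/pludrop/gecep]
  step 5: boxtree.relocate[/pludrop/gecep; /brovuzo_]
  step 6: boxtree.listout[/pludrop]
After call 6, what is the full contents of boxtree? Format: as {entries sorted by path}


Answer: {brovuzo_/, pludrop/, pludrop/sot/, pludrop/sot/gu=vihirn}

Derivation:
==> boxtree.jot(p='/pludrop/vuje', c='zas')
<== created
==> boxtree.expunge(p='/pludrop/vuje')
<== ok
==> boxtree.listout(p='/brin/drasig')
<== ToolError: not found
==> boxtree.crv(p='/pludrop/gecep')
<== ok
==> boxtree.relocate(s='/pludrop/gecep', d='/brovuzo_')
<== ok
==> boxtree.listout(p='/pludrop')
<== [sot/]


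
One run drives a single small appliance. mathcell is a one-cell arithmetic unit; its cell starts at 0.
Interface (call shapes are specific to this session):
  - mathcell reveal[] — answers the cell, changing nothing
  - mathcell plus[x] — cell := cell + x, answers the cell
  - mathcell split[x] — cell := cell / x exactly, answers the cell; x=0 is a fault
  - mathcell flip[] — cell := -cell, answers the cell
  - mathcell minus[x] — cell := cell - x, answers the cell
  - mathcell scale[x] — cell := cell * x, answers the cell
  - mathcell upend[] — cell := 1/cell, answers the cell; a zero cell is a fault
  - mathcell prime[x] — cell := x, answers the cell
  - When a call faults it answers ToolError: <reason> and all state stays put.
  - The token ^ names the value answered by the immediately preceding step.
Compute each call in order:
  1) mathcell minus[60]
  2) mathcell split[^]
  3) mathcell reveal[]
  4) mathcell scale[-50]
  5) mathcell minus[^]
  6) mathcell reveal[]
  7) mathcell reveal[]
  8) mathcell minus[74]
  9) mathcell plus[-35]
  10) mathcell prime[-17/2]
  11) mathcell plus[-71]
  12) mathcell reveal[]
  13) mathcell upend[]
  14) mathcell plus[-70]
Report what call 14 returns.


Answer: -11132/159

Derivation:
Step: mathcell minus[x='60']
Result: -60
Step: mathcell split[x='^']
Result: 1
Step: mathcell reveal[]
Result: 1
Step: mathcell scale[x='-50']
Result: -50
Step: mathcell minus[x='^']
Result: 0
Step: mathcell reveal[]
Result: 0
Step: mathcell reveal[]
Result: 0
Step: mathcell minus[x='74']
Result: -74
Step: mathcell plus[x='-35']
Result: -109
Step: mathcell prime[x='-17/2']
Result: -17/2
Step: mathcell plus[x='-71']
Result: -159/2
Step: mathcell reveal[]
Result: -159/2
Step: mathcell upend[]
Result: -2/159
Step: mathcell plus[x='-70']
Result: -11132/159


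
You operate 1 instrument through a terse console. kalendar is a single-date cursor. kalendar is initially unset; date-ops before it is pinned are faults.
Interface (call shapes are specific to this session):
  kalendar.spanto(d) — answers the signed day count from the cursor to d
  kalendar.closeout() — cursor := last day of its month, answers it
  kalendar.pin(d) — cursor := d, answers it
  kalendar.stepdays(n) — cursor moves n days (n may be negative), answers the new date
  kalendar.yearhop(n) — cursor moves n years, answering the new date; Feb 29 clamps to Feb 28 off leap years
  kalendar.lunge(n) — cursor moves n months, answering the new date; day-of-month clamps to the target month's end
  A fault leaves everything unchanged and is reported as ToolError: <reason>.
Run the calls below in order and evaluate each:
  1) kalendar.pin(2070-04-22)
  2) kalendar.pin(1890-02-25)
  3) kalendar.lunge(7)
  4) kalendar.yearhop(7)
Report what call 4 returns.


-> kalendar.pin(2070-04-22)
<- 2070-04-22
-> kalendar.pin(1890-02-25)
<- 1890-02-25
-> kalendar.lunge(7)
<- 1890-09-25
-> kalendar.yearhop(7)
<- 1897-09-25

Answer: 1897-09-25


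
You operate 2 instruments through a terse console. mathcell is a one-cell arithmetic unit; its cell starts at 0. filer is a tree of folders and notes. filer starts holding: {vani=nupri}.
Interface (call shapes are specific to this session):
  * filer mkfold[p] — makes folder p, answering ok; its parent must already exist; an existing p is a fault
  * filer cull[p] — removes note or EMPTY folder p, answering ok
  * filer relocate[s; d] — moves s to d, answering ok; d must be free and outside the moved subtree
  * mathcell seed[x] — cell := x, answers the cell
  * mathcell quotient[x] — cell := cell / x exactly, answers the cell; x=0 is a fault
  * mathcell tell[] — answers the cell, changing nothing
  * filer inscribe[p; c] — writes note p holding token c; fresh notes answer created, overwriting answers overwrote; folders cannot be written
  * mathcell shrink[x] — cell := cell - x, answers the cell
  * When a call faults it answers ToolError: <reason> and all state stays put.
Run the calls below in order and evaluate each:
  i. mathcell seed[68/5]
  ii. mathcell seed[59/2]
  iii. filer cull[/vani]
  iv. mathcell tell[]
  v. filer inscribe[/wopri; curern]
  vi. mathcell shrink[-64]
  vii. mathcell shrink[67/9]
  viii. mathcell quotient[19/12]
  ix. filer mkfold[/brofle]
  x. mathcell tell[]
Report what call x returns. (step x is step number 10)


Answer: 3098/57

Derivation:
Invoking mathcell seed using x=68/5, giving 68/5.
Invoking mathcell seed using x=59/2, and observe 59/2.
I use filer cull using p=/vani, — result: ok.
I use mathcell tell, and get 59/2.
Next I call filer inscribe using p=/wopri, c=curern, and observe created.
Using mathcell shrink using x=-64, and see 187/2.
I call mathcell shrink using x=67/9, which returns 1549/18.
Then mathcell quotient using x=19/12, giving 3098/57.
Then filer mkfold using p=/brofle, and get ok.
Using mathcell tell(), giving 3098/57.


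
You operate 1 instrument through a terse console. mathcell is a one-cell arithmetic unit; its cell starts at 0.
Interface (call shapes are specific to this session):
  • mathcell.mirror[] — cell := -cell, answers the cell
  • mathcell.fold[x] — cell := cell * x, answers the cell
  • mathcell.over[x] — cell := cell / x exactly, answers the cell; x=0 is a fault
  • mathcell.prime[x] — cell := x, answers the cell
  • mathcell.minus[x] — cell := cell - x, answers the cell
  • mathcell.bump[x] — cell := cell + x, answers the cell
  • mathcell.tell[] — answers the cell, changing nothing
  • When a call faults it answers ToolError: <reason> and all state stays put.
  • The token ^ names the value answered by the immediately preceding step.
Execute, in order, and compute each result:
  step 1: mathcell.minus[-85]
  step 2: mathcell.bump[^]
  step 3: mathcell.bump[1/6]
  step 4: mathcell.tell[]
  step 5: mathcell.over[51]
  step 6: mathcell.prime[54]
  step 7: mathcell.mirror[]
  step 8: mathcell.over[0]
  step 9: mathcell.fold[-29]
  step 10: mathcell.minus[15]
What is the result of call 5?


% 1. minus(x→-85) ~> 85
% 2. bump(x→^) ~> 170
% 3. bump(x→1/6) ~> 1021/6
% 4. tell() ~> 1021/6
% 5. over(x→51) ~> 1021/306
% 6. prime(x→54) ~> 54
% 7. mirror() ~> -54
% 8. over(x→0) ~> ToolError: division by zero
% 9. fold(x→-29) ~> 1566
% 10. minus(x→15) ~> 1551

Answer: 1021/306


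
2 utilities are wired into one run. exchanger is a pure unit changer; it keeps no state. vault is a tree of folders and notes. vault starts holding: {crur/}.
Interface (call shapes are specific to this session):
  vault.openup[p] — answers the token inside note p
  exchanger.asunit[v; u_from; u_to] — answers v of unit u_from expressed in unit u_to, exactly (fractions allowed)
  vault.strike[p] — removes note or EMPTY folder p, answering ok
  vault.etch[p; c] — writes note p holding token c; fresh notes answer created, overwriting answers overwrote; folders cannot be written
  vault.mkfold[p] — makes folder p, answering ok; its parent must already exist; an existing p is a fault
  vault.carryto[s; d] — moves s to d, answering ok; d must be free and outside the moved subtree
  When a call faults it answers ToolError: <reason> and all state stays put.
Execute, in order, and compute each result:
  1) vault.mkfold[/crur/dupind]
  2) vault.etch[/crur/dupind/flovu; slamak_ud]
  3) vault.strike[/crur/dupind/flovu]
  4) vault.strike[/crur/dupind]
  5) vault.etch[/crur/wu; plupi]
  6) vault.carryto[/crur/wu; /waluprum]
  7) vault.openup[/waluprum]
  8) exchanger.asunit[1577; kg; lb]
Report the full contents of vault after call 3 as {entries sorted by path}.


·→ mkfold(p='/crur/dupind')
·← ok
·→ etch(p='/crur/dupind/flovu', c='slamak_ud')
·← created
·→ strike(p='/crur/dupind/flovu')
·← ok
·→ strike(p='/crur/dupind')
·← ok
·→ etch(p='/crur/wu', c='plupi')
·← created
·→ carryto(s='/crur/wu', d='/waluprum')
·← ok
·→ openup(p='/waluprum')
·← plupi
·→ asunit(v='1577', u_from='kg', u_to='lb')
·← 157700000000/45359237

Answer: {crur/, crur/dupind/}


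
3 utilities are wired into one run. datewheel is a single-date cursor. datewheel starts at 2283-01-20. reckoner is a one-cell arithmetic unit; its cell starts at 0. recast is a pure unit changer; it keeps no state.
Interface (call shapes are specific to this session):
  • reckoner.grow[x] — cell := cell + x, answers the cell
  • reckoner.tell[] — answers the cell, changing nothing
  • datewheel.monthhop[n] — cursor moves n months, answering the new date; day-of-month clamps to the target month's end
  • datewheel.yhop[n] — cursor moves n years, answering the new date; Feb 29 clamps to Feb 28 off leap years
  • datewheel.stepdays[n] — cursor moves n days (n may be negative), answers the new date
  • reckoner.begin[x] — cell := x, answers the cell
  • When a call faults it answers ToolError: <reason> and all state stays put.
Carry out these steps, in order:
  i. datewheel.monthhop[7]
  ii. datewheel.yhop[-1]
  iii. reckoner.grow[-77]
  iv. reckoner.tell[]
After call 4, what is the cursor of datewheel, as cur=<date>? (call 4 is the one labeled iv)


I use monthhop with n='7': 2283-08-20.
I run yhop with n='-1', yielding 2282-08-20.
Then grow with x='-77', yielding -77.
I invoke tell, → -77.

Answer: cur=2282-08-20


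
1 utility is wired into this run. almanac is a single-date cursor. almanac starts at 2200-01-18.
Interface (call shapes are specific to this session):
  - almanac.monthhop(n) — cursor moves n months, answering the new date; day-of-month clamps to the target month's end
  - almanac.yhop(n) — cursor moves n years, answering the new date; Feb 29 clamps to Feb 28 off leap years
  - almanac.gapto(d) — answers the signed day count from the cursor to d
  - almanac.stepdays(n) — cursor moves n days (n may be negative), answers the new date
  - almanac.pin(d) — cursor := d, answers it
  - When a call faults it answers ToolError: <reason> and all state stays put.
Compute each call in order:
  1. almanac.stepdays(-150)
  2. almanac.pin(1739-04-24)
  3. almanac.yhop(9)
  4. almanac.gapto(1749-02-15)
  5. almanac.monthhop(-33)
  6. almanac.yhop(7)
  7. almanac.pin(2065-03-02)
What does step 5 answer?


Answer: 1745-07-24

Derivation:
$ almanac.stepdays n→-150
= 2199-08-21
$ almanac.pin d→1739-04-24
= 1739-04-24
$ almanac.yhop n→9
= 1748-04-24
$ almanac.gapto d→1749-02-15
= 297
$ almanac.monthhop n→-33
= 1745-07-24
$ almanac.yhop n→7
= 1752-07-24
$ almanac.pin d→2065-03-02
= 2065-03-02


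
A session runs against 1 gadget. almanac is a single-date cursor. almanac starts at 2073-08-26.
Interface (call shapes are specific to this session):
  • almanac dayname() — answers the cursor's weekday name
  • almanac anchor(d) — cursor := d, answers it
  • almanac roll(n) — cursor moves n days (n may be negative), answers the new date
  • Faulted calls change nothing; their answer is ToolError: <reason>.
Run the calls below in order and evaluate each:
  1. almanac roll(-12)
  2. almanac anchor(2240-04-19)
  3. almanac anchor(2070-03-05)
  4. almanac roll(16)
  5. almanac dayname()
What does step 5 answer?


Answer: Friday

Derivation:
~$ almanac roll -12
= 2073-08-14
~$ almanac anchor 2240-04-19
= 2240-04-19
~$ almanac anchor 2070-03-05
= 2070-03-05
~$ almanac roll 16
= 2070-03-21
~$ almanac dayname
= Friday


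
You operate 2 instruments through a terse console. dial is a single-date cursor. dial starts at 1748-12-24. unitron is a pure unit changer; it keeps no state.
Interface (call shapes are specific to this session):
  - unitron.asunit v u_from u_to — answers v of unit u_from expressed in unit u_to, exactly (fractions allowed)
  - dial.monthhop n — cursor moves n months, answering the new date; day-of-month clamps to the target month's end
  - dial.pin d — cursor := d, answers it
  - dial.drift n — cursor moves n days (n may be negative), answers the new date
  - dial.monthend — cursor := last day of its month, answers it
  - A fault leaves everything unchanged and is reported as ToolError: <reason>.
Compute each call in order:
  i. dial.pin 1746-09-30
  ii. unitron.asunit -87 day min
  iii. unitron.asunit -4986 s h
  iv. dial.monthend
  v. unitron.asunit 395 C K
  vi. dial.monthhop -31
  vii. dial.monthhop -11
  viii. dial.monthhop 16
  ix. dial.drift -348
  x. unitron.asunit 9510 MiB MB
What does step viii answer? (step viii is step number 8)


Answer: 1744-07-29

Derivation:
Do: pin[d: 1746-09-30]
See: 1746-09-30
Do: asunit[v: -87; u_from: day; u_to: min]
See: -125280
Do: asunit[v: -4986; u_from: s; u_to: h]
See: -277/200
Do: monthend[]
See: 1746-09-30
Do: asunit[v: 395; u_from: C; u_to: K]
See: 13363/20
Do: monthhop[n: -31]
See: 1744-02-29
Do: monthhop[n: -11]
See: 1743-03-29
Do: monthhop[n: 16]
See: 1744-07-29
Do: drift[n: -348]
See: 1743-08-16
Do: asunit[v: 9510; u_from: MiB; u_to: MB]
See: 31162368/3125


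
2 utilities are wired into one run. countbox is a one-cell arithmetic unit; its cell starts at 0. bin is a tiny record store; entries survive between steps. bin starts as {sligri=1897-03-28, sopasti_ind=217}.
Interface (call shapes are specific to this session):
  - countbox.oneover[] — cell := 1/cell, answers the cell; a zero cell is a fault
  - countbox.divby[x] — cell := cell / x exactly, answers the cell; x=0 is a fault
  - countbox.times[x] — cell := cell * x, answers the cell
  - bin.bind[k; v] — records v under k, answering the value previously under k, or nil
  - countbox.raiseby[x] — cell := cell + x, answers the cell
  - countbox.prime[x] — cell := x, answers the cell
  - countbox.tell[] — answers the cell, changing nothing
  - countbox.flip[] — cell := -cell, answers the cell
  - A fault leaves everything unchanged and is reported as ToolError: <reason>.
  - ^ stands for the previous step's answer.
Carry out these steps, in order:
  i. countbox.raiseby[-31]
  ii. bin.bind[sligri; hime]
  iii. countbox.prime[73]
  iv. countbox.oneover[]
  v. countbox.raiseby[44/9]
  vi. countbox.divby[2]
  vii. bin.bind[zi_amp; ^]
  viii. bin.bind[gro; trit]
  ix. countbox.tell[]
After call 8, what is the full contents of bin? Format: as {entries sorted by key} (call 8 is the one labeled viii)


I use countbox.raiseby using -31, yielding -31.
I use bin.bind using sligri, hime, which returns 1897-03-28.
Invoking countbox.prime using 73, giving 73.
Invoking countbox.oneover(), yielding 1/73.
Now I run countbox.raiseby using 44/9, and get 3221/657.
Now I run countbox.divby using 2, and see 3221/1314.
Next I call bin.bind using zi_amp, ^: nil.
I use bin.bind using gro, trit, and get nil.
Calling countbox.tell, and get 3221/1314.

Answer: {gro=trit, sligri=hime, sopasti_ind=217, zi_amp=3221/1314}


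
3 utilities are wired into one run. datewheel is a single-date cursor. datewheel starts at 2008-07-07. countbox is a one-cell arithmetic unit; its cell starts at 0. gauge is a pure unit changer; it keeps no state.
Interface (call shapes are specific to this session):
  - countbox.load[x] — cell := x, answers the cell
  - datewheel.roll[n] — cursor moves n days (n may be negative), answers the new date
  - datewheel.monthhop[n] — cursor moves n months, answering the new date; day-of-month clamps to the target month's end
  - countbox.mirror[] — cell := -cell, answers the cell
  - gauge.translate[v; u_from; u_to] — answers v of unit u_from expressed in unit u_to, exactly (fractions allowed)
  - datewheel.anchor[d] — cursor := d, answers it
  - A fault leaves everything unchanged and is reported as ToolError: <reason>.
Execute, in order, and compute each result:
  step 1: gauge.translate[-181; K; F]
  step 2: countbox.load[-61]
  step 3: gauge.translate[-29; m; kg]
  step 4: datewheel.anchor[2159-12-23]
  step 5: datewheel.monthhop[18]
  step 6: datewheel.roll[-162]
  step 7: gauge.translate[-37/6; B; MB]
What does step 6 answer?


Answer: 2161-01-12

Derivation:
I try gauge.translate(v=-181, u_from=K, u_to=F), and observe -78547/100.
I call countbox.load(x=-61), → -61.
Now I run gauge.translate(v=-29, u_from=m, u_to=kg), and observe ToolError: incompatible units.
Calling datewheel.anchor(d=2159-12-23), and get 2159-12-23.
Calling datewheel.monthhop(n=18), and get 2161-06-23.
Then datewheel.roll(n=-162), and observe 2161-01-12.
Next I call gauge.translate(v=-37/6, u_from=B, u_to=MB), yielding -37/6000000.


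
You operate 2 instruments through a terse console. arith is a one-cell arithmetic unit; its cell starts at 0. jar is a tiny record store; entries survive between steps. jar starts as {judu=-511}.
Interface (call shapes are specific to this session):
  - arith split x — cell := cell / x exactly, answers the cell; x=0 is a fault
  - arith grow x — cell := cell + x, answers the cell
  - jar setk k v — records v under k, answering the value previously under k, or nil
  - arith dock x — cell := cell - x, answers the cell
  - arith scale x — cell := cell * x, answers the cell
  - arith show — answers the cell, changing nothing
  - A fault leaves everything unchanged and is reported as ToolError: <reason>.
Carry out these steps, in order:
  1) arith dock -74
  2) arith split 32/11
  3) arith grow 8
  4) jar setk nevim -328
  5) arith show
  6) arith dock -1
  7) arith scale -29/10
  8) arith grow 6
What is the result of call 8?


I try arith dock using x→-74, → 74.
Invoking arith split using x→32/11: 407/16.
Then arith grow using x→8, which returns 535/16.
Next I call jar setk using k→nevim, v→-328, and get nil.
Using arith show(), which returns 535/16.
I try arith dock using x→-1, which returns 551/16.
I run arith scale using x→-29/10, which returns -15979/160.
Calling arith grow using x→6, giving -15019/160.

Answer: -15019/160


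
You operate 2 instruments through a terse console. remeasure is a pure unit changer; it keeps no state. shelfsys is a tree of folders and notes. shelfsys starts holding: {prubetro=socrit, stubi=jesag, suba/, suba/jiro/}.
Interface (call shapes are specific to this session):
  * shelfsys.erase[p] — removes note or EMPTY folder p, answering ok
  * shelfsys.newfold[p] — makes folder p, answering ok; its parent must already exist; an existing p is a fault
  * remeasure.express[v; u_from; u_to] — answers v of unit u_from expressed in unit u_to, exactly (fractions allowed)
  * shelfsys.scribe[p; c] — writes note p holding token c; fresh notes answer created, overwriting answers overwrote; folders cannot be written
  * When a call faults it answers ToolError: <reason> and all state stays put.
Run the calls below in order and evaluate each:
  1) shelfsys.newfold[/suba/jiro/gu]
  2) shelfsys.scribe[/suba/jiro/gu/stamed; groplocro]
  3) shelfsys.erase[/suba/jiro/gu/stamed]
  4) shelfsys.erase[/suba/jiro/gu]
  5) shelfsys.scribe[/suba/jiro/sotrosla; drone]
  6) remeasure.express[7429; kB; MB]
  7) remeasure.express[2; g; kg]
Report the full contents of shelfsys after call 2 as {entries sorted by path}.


Answer: {prubetro=socrit, stubi=jesag, suba/, suba/jiro/, suba/jiro/gu/, suba/jiro/gu/stamed=groplocro}

Derivation:
I call shelfsys.newfold using p=/suba/jiro/gu, and get ok.
I try shelfsys.scribe using p=/suba/jiro/gu/stamed, c=groplocro, — result: created.
Then shelfsys.erase using p=/suba/jiro/gu/stamed, yielding ok.
I call shelfsys.erase using p=/suba/jiro/gu, — result: ok.
Invoking shelfsys.scribe using p=/suba/jiro/sotrosla, c=drone, and see created.
I try remeasure.express using v=7429, u_from=kB, u_to=MB, yielding 7429/1000.
Invoking remeasure.express using v=2, u_from=g, u_to=kg, and observe 1/500.


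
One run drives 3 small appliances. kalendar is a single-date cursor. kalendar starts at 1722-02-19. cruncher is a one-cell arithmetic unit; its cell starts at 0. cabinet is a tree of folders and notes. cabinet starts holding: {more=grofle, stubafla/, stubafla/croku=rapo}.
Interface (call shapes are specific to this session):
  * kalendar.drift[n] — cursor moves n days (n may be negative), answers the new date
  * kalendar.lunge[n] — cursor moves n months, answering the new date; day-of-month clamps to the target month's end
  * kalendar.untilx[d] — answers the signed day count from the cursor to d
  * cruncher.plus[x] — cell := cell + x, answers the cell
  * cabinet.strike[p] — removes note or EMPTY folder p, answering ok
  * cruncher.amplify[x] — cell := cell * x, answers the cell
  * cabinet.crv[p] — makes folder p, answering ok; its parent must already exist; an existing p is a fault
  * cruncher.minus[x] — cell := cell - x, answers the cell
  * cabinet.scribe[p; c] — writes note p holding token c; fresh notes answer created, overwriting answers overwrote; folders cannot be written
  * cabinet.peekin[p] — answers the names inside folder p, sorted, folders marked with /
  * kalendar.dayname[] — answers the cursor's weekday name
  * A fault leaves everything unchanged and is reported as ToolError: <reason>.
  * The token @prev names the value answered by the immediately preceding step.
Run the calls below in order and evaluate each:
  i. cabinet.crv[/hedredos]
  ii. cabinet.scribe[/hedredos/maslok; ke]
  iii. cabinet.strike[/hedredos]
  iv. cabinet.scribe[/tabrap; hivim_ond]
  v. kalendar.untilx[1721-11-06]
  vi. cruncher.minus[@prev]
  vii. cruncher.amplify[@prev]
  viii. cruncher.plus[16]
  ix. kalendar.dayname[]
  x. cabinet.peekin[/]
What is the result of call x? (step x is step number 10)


Answer: [hedredos/, more, stubafla/, tabrap]

Derivation:
! cabinet.crv(p='/hedredos') => ok
! cabinet.scribe(p='/hedredos/maslok', c='ke') => created
! cabinet.strike(p='/hedredos') => ToolError: not empty
! cabinet.scribe(p='/tabrap', c='hivim_ond') => created
! kalendar.untilx(d='1721-11-06') => -105
! cruncher.minus(x='@prev') => 105
! cruncher.amplify(x='@prev') => 11025
! cruncher.plus(x='16') => 11041
! kalendar.dayname() => Thursday
! cabinet.peekin(p='/') => [hedredos/, more, stubafla/, tabrap]


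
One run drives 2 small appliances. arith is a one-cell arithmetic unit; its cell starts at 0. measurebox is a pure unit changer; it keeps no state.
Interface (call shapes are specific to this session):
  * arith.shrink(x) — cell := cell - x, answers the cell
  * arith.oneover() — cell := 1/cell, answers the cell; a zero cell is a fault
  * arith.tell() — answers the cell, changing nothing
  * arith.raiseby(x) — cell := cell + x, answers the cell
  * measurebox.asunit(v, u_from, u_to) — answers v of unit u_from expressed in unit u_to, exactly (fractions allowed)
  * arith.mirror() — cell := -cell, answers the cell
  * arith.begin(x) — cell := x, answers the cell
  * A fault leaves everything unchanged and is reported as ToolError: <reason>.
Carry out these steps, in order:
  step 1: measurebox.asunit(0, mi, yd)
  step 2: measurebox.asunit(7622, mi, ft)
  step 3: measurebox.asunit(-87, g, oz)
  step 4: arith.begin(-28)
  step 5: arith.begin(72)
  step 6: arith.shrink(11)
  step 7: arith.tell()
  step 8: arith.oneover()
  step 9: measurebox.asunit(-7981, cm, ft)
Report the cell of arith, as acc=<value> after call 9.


Answer: acc=1/61

Derivation:
~$ asunit v=0 u_from=mi u_to=yd
= 0
~$ asunit v=7622 u_from=mi u_to=ft
= 40244160
~$ asunit v=-87 u_from=g u_to=oz
= -139200000/45359237
~$ begin x=-28
= -28
~$ begin x=72
= 72
~$ shrink x=11
= 61
~$ tell
= 61
~$ oneover
= 1/61
~$ asunit v=-7981 u_from=cm u_to=ft
= -199525/762


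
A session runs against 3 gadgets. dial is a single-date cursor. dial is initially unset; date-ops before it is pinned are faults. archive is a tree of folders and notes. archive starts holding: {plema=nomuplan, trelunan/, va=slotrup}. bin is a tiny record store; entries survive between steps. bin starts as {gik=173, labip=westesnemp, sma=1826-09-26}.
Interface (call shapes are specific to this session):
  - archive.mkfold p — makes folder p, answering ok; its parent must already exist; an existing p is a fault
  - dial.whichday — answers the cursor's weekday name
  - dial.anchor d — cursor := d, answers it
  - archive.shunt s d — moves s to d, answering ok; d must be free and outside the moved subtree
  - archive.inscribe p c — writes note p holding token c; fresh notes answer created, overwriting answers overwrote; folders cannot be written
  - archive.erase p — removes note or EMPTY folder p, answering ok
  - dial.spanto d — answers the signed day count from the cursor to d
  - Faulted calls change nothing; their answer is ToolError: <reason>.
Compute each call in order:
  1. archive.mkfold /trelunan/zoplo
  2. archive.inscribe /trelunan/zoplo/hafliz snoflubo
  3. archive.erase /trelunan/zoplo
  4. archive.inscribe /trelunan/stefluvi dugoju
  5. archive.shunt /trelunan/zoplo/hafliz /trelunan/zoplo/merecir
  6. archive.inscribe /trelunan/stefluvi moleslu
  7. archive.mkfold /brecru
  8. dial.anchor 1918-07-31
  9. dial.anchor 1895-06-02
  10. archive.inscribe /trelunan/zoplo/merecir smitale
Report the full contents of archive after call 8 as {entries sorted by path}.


Answer: {brecru/, plema=nomuplan, trelunan/, trelunan/stefluvi=moleslu, trelunan/zoplo/, trelunan/zoplo/merecir=snoflubo, va=slotrup}

Derivation:
% mkfold p: /trelunan/zoplo
:: ok
% inscribe p: /trelunan/zoplo/hafliz c: snoflubo
:: created
% erase p: /trelunan/zoplo
:: ToolError: not empty
% inscribe p: /trelunan/stefluvi c: dugoju
:: created
% shunt s: /trelunan/zoplo/hafliz d: /trelunan/zoplo/merecir
:: ok
% inscribe p: /trelunan/stefluvi c: moleslu
:: overwrote
% mkfold p: /brecru
:: ok
% anchor d: 1918-07-31
:: 1918-07-31
% anchor d: 1895-06-02
:: 1895-06-02
% inscribe p: /trelunan/zoplo/merecir c: smitale
:: overwrote


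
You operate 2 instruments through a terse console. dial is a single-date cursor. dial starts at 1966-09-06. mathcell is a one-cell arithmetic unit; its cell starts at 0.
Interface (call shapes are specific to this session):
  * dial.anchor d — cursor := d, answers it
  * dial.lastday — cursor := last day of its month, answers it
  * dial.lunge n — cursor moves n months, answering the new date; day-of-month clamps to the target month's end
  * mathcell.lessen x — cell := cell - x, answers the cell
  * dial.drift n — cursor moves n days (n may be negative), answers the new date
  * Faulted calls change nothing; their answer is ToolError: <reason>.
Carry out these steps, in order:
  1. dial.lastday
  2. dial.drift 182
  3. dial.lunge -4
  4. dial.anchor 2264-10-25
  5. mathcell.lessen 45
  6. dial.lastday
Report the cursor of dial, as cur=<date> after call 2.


→ dial.lastday()
← 1966-09-30
→ dial.drift(n: 182)
← 1967-03-31
→ dial.lunge(n: -4)
← 1966-11-30
→ dial.anchor(d: 2264-10-25)
← 2264-10-25
→ mathcell.lessen(x: 45)
← -45
→ dial.lastday()
← 2264-10-31

Answer: cur=1967-03-31


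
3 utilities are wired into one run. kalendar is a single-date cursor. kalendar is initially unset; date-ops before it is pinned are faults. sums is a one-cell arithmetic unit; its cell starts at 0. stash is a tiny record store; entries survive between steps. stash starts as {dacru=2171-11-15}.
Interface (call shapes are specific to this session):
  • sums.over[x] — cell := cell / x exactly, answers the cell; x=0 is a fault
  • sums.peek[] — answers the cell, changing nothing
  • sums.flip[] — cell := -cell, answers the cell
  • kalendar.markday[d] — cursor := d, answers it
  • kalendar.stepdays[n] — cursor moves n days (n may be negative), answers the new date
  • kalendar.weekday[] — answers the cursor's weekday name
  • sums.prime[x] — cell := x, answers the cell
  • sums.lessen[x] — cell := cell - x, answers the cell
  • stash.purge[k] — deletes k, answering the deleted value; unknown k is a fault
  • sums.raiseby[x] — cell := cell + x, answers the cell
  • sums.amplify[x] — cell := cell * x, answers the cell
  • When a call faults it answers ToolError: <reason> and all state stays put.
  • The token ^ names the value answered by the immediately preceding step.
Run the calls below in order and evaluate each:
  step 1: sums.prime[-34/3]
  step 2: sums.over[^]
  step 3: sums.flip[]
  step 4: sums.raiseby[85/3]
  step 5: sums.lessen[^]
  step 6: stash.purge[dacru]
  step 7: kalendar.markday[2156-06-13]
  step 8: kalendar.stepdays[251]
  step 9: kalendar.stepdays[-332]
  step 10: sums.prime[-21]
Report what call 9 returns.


Answer: 2156-03-24

Derivation:
→ sums.prime(x='-34/3')
← -34/3
→ sums.over(x='^')
← 1
→ sums.flip()
← -1
→ sums.raiseby(x='85/3')
← 82/3
→ sums.lessen(x='^')
← 0
→ stash.purge(k='dacru')
← 2171-11-15
→ kalendar.markday(d='2156-06-13')
← 2156-06-13
→ kalendar.stepdays(n='251')
← 2157-02-19
→ kalendar.stepdays(n='-332')
← 2156-03-24
→ sums.prime(x='-21')
← -21


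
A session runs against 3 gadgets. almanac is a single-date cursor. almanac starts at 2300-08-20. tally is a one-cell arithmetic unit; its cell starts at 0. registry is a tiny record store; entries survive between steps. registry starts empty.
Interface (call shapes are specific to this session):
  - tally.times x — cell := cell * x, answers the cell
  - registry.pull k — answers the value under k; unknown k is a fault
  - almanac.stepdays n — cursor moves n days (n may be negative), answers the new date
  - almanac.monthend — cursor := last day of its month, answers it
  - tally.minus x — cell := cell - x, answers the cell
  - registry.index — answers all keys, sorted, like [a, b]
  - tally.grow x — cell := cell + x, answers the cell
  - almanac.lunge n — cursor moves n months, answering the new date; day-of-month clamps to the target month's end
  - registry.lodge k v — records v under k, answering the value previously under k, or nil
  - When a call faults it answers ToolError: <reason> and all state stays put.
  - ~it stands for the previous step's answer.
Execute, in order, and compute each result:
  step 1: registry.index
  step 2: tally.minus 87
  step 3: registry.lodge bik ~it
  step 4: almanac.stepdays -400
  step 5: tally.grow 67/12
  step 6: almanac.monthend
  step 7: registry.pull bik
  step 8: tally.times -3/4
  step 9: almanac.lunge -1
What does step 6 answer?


Answer: 2299-07-31

Derivation:
-- registry.index() -> []
-- tally.minus(87) -> -87
-- registry.lodge(bik, ~it) -> nil
-- almanac.stepdays(-400) -> 2299-07-16
-- tally.grow(67/12) -> -977/12
-- almanac.monthend() -> 2299-07-31
-- registry.pull(bik) -> -87
-- tally.times(-3/4) -> 977/16
-- almanac.lunge(-1) -> 2299-06-30


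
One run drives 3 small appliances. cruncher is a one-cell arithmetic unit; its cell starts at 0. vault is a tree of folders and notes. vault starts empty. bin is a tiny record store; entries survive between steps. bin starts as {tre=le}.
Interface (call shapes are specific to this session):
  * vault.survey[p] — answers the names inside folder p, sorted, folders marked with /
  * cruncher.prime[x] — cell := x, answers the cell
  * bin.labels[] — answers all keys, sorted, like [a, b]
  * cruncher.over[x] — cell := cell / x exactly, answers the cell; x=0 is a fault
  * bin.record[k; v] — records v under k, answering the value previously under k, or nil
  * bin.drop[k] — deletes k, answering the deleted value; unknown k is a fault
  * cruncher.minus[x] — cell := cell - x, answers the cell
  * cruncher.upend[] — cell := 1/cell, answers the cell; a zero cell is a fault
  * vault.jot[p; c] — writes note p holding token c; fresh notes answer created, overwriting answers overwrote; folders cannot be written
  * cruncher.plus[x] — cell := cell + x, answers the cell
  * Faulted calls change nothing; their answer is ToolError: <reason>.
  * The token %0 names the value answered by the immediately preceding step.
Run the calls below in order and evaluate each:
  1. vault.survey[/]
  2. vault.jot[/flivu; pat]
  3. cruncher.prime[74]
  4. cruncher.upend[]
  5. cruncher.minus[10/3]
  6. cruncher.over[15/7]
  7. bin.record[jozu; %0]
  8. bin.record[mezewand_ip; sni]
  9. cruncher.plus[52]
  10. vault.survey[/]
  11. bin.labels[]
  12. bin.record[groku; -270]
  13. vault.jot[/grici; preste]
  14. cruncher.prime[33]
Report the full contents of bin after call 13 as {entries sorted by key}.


Act: vault.survey[p=/]
Obs: []
Act: vault.jot[p=/flivu; c=pat]
Obs: created
Act: cruncher.prime[x=74]
Obs: 74
Act: cruncher.upend[]
Obs: 1/74
Act: cruncher.minus[x=10/3]
Obs: -737/222
Act: cruncher.over[x=15/7]
Obs: -5159/3330
Act: bin.record[k=jozu; v=%0]
Obs: nil
Act: bin.record[k=mezewand_ip; v=sni]
Obs: nil
Act: cruncher.plus[x=52]
Obs: 168001/3330
Act: vault.survey[p=/]
Obs: [flivu]
Act: bin.labels[]
Obs: [jozu, mezewand_ip, tre]
Act: bin.record[k=groku; v=-270]
Obs: nil
Act: vault.jot[p=/grici; c=preste]
Obs: created
Act: cruncher.prime[x=33]
Obs: 33

Answer: {groku=-270, jozu=-5159/3330, mezewand_ip=sni, tre=le}


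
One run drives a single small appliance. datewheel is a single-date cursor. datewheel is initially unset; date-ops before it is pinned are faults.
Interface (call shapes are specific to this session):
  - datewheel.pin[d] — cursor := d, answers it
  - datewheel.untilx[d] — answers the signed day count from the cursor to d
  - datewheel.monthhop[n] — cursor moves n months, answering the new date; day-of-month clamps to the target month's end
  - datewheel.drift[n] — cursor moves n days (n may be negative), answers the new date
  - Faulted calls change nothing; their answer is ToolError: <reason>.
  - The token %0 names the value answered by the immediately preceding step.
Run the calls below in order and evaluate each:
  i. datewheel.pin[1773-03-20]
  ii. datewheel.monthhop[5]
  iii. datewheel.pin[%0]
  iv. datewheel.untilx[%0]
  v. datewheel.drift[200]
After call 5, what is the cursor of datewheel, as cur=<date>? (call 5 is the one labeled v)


·→ datewheel.pin(1773-03-20)
·← 1773-03-20
·→ datewheel.monthhop(5)
·← 1773-08-20
·→ datewheel.pin(%0)
·← 1773-08-20
·→ datewheel.untilx(%0)
·← 0
·→ datewheel.drift(200)
·← 1774-03-08

Answer: cur=1774-03-08
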